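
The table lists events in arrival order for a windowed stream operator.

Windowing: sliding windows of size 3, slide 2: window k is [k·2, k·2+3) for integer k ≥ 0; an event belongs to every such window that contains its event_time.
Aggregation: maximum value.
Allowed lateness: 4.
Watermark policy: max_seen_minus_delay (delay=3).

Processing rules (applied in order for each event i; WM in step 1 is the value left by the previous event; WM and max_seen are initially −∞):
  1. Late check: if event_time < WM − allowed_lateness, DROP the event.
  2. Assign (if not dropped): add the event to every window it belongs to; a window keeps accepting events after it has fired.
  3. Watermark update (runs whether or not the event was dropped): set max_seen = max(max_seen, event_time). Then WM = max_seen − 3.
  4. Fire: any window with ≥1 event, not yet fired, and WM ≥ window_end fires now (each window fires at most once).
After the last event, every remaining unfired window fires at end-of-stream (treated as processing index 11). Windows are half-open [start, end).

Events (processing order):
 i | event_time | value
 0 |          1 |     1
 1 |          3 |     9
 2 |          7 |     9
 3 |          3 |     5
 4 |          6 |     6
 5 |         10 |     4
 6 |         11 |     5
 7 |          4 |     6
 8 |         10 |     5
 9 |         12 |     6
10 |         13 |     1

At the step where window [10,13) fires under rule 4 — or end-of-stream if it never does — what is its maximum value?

i=0 t=1 v=1: → [0,3); WM=-2
i=1 t=3 v=9: → [2,5); WM=0
i=2 t=7 v=9: → [6,9); WM=4; [0,3) fires=1
i=3 t=3 v=5: → [2,5); WM=4
i=4 t=6 v=6: → [6,9),[4,7); WM=4
i=5 t=10 v=4: → [10,13),[8,11); WM=7; [2,5) fires=9 [4,7) fires=6
i=6 t=11 v=5: → [10,13); WM=8
i=7 t=4 v=6: → [4,7),[2,5); WM=8
i=8 t=10 v=5: → [10,13),[8,11); WM=8
i=9 t=12 v=6: → [12,15),[10,13); WM=9; [6,9) fires=9
i=10 t=13 v=1: → [12,15); WM=10

6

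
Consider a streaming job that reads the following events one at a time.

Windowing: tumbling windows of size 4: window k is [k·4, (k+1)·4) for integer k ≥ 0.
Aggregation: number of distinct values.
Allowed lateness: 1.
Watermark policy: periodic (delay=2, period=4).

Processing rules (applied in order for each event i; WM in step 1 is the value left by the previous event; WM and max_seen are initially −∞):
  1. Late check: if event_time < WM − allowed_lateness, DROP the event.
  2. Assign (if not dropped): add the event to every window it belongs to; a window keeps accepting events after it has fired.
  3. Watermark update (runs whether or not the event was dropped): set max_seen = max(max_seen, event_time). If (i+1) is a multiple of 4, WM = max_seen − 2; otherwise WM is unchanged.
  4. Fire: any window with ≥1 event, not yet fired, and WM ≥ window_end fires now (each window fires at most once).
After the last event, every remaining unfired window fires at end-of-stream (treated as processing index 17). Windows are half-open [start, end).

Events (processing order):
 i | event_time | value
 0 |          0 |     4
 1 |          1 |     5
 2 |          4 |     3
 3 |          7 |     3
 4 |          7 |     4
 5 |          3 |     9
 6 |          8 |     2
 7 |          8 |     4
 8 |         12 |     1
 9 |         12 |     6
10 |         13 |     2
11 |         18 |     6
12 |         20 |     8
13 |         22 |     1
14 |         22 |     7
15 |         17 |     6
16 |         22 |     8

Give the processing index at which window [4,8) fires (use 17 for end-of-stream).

i=0 t=0 v=4: → [0,4); WM=−∞
i=1 t=1 v=5: → [0,4); WM=−∞
i=2 t=4 v=3: → [4,8); WM=−∞
i=3 t=7 v=3: → [4,8); WM=5; [0,4) fires=2
i=4 t=7 v=4: → [4,8); WM=5
i=5 t=3 v=9: DROP (t<5-1); WM=5
i=6 t=8 v=2: → [8,12); WM=5
i=7 t=8 v=4: → [8,12); WM=6
i=8 t=12 v=1: → [12,16); WM=6
i=9 t=12 v=6: → [12,16); WM=6
i=10 t=13 v=2: → [12,16); WM=6
i=11 t=18 v=6: → [16,20); WM=16; [4,8) fires=2 [8,12) fires=2 [12,16) fires=3
i=12 t=20 v=8: → [20,24); WM=16
i=13 t=22 v=1: → [20,24); WM=16
i=14 t=22 v=7: → [20,24); WM=16
i=15 t=17 v=6: → [16,20); WM=20; [16,20) fires=1
i=16 t=22 v=8: → [20,24); WM=20

11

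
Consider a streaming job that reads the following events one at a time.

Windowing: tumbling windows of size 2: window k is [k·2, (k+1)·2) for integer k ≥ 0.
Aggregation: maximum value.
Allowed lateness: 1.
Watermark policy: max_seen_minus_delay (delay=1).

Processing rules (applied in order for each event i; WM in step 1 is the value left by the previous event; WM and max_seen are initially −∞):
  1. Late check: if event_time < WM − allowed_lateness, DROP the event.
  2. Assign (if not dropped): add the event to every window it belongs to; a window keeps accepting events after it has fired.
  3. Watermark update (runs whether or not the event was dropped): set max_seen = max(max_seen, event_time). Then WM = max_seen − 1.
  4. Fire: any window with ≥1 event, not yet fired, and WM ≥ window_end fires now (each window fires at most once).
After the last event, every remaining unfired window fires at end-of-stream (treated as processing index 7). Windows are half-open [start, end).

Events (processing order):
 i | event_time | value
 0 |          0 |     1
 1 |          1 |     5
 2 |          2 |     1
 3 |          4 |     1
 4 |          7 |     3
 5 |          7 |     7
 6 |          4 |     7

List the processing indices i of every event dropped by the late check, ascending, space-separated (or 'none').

6

i=0 t=0 v=1: → [0,2); WM=-1
i=1 t=1 v=5: → [0,2); WM=0
i=2 t=2 v=1: → [2,4); WM=1
i=3 t=4 v=1: → [4,6); WM=3; [0,2) fires=5
i=4 t=7 v=3: → [6,8); WM=6; [2,4) fires=1 [4,6) fires=1
i=5 t=7 v=7: → [6,8); WM=6
i=6 t=4 v=7: DROP (t<6-1); WM=6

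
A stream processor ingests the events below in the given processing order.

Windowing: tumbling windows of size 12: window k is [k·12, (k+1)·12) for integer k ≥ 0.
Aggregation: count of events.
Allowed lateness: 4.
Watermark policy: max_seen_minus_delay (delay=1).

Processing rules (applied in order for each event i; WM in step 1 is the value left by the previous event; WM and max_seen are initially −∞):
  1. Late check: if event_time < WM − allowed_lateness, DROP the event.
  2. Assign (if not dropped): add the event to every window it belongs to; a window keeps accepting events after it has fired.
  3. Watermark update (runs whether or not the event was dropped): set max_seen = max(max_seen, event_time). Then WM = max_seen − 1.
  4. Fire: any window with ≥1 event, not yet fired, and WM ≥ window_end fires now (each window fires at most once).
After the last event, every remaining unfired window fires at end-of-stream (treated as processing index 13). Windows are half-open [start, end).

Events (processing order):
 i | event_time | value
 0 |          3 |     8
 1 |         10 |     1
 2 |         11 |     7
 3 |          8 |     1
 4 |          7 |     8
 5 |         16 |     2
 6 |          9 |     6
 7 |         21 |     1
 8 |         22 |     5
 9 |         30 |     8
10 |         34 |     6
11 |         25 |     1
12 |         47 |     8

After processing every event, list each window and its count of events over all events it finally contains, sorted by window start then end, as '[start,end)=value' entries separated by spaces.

[0,12)=5 [12,24)=3 [24,36)=2 [36,48)=1

i=0 t=3 v=8: → [0,12); WM=2
i=1 t=10 v=1: → [0,12); WM=9
i=2 t=11 v=7: → [0,12); WM=10
i=3 t=8 v=1: → [0,12); WM=10
i=4 t=7 v=8: → [0,12); WM=10
i=5 t=16 v=2: → [12,24); WM=15; [0,12) fires=5
i=6 t=9 v=6: DROP (t<15-4); WM=15
i=7 t=21 v=1: → [12,24); WM=20
i=8 t=22 v=5: → [12,24); WM=21
i=9 t=30 v=8: → [24,36); WM=29; [12,24) fires=3
i=10 t=34 v=6: → [24,36); WM=33
i=11 t=25 v=1: DROP (t<33-4); WM=33
i=12 t=47 v=8: → [36,48); WM=46; [24,36) fires=2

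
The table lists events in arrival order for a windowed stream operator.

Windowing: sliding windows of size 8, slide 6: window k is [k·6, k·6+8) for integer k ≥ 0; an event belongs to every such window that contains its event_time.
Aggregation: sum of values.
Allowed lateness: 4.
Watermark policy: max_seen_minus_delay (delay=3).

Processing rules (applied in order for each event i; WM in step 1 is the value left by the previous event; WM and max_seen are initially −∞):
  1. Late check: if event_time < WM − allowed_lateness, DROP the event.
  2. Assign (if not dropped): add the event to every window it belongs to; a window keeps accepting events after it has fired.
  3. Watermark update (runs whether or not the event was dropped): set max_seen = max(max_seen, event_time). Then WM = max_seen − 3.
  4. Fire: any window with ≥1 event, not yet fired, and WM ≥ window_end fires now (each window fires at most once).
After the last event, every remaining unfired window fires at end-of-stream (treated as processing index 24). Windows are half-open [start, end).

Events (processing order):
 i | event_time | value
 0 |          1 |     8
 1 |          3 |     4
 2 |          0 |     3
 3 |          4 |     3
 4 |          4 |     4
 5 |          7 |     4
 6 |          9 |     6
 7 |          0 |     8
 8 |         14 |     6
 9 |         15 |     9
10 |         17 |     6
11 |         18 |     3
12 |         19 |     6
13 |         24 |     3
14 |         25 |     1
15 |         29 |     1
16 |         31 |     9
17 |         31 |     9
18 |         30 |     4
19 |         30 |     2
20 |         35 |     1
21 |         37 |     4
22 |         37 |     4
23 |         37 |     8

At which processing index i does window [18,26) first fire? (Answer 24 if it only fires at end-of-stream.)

15

i=0 t=1 v=8: → [0,8); WM=-2
i=1 t=3 v=4: → [0,8); WM=0
i=2 t=0 v=3: → [0,8); WM=0
i=3 t=4 v=3: → [0,8); WM=1
i=4 t=4 v=4: → [0,8); WM=1
i=5 t=7 v=4: → [6,14),[0,8); WM=4
i=6 t=9 v=6: → [6,14); WM=6
i=7 t=0 v=8: DROP (t<6-4); WM=6
i=8 t=14 v=6: → [12,20); WM=11; [0,8) fires=26
i=9 t=15 v=9: → [12,20); WM=12
i=10 t=17 v=6: → [12,20); WM=14; [6,14) fires=10
i=11 t=18 v=3: → [18,26),[12,20); WM=15
i=12 t=19 v=6: → [18,26),[12,20); WM=16
i=13 t=24 v=3: → [24,32),[18,26); WM=21; [12,20) fires=30
i=14 t=25 v=1: → [24,32),[18,26); WM=22
i=15 t=29 v=1: → [24,32); WM=26; [18,26) fires=13
i=16 t=31 v=9: → [30,38),[24,32); WM=28
i=17 t=31 v=9: → [30,38),[24,32); WM=28
i=18 t=30 v=4: → [30,38),[24,32); WM=28
i=19 t=30 v=2: → [30,38),[24,32); WM=28
i=20 t=35 v=1: → [30,38); WM=32; [24,32) fires=29
i=21 t=37 v=4: → [36,44),[30,38); WM=34
i=22 t=37 v=4: → [36,44),[30,38); WM=34
i=23 t=37 v=8: → [36,44),[30,38); WM=34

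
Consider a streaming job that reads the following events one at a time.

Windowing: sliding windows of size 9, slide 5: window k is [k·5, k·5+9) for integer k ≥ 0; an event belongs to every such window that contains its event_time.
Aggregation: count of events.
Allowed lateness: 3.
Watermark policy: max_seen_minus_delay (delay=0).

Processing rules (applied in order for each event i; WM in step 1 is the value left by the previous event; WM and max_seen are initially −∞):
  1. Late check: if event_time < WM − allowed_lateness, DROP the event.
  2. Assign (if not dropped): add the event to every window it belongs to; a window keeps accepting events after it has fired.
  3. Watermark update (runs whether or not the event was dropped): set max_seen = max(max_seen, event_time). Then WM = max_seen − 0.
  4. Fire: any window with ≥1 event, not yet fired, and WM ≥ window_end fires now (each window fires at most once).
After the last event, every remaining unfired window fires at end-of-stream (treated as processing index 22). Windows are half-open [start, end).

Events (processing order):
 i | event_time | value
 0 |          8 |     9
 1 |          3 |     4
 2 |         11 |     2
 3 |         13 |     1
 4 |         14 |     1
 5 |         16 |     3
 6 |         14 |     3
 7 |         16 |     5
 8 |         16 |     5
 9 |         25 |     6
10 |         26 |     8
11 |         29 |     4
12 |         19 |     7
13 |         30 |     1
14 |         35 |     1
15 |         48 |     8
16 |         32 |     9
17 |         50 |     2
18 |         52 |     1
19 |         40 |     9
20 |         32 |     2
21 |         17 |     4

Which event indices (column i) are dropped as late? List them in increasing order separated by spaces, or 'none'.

1 12 16 19 20 21

i=0 t=8 v=9: → [5,14),[0,9); WM=8
i=1 t=3 v=4: DROP (t<8-3); WM=8
i=2 t=11 v=2: → [10,19),[5,14); WM=11; [0,9) fires=1
i=3 t=13 v=1: → [10,19),[5,14); WM=13
i=4 t=14 v=1: → [10,19); WM=14; [5,14) fires=3
i=5 t=16 v=3: → [15,24),[10,19); WM=16
i=6 t=14 v=3: → [10,19); WM=16
i=7 t=16 v=5: → [15,24),[10,19); WM=16
i=8 t=16 v=5: → [15,24),[10,19); WM=16
i=9 t=25 v=6: → [25,34),[20,29); WM=25; [10,19) fires=7 [15,24) fires=3
i=10 t=26 v=8: → [25,34),[20,29); WM=26
i=11 t=29 v=4: → [25,34); WM=29; [20,29) fires=2
i=12 t=19 v=7: DROP (t<29-3); WM=29
i=13 t=30 v=1: → [30,39),[25,34); WM=30
i=14 t=35 v=1: → [35,44),[30,39); WM=35; [25,34) fires=4
i=15 t=48 v=8: → [45,54),[40,49); WM=48; [30,39) fires=2 [35,44) fires=1
i=16 t=32 v=9: DROP (t<48-3); WM=48
i=17 t=50 v=2: → [50,59),[45,54); WM=50; [40,49) fires=1
i=18 t=52 v=1: → [50,59),[45,54); WM=52
i=19 t=40 v=9: DROP (t<52-3); WM=52
i=20 t=32 v=2: DROP (t<52-3); WM=52
i=21 t=17 v=4: DROP (t<52-3); WM=52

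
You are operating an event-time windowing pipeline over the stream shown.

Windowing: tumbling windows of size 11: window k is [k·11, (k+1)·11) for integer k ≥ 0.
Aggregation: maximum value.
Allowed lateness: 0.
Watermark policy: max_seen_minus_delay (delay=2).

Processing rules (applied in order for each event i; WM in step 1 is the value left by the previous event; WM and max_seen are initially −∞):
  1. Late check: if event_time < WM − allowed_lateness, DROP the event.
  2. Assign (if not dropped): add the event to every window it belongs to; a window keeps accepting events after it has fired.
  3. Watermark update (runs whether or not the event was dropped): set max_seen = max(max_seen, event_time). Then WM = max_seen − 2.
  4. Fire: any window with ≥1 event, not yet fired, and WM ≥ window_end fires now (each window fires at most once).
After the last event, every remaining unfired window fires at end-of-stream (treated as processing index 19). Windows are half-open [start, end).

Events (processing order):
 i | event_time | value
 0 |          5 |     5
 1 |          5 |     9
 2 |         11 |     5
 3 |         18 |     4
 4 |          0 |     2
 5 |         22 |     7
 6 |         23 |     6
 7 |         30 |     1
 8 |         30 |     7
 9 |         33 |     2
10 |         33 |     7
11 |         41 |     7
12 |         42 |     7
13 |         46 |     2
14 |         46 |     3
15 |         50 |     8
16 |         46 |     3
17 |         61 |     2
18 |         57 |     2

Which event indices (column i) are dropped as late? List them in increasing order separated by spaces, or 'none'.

i=0 t=5 v=5: → [0,11); WM=3
i=1 t=5 v=9: → [0,11); WM=3
i=2 t=11 v=5: → [11,22); WM=9
i=3 t=18 v=4: → [11,22); WM=16; [0,11) fires=9
i=4 t=0 v=2: DROP (t<16-0); WM=16
i=5 t=22 v=7: → [22,33); WM=20
i=6 t=23 v=6: → [22,33); WM=21
i=7 t=30 v=1: → [22,33); WM=28; [11,22) fires=5
i=8 t=30 v=7: → [22,33); WM=28
i=9 t=33 v=2: → [33,44); WM=31
i=10 t=33 v=7: → [33,44); WM=31
i=11 t=41 v=7: → [33,44); WM=39; [22,33) fires=7
i=12 t=42 v=7: → [33,44); WM=40
i=13 t=46 v=2: → [44,55); WM=44; [33,44) fires=7
i=14 t=46 v=3: → [44,55); WM=44
i=15 t=50 v=8: → [44,55); WM=48
i=16 t=46 v=3: DROP (t<48-0); WM=48
i=17 t=61 v=2: → [55,66); WM=59; [44,55) fires=8
i=18 t=57 v=2: DROP (t<59-0); WM=59

4 16 18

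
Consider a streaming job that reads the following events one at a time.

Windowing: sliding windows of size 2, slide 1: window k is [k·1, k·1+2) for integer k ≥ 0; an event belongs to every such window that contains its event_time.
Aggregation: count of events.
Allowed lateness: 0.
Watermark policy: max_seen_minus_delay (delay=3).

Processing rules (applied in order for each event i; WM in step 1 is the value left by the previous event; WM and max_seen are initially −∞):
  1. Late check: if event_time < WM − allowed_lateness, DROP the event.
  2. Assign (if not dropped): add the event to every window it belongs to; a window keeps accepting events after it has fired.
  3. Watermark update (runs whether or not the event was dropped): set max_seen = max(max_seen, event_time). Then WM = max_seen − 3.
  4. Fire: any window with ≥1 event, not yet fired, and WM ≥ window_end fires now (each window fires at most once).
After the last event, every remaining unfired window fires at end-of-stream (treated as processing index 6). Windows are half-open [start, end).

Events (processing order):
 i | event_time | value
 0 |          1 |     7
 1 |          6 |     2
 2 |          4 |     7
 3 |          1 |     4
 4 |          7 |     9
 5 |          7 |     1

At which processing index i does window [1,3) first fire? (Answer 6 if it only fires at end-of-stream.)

i=0 t=1 v=7: → [1,3),[0,2); WM=-2
i=1 t=6 v=2: → [6,8),[5,7); WM=3; [0,2) fires=1 [1,3) fires=1
i=2 t=4 v=7: → [4,6),[3,5); WM=3
i=3 t=1 v=4: DROP (t<3-0); WM=3
i=4 t=7 v=9: → [7,9),[6,8); WM=4
i=5 t=7 v=1: → [7,9),[6,8); WM=4

1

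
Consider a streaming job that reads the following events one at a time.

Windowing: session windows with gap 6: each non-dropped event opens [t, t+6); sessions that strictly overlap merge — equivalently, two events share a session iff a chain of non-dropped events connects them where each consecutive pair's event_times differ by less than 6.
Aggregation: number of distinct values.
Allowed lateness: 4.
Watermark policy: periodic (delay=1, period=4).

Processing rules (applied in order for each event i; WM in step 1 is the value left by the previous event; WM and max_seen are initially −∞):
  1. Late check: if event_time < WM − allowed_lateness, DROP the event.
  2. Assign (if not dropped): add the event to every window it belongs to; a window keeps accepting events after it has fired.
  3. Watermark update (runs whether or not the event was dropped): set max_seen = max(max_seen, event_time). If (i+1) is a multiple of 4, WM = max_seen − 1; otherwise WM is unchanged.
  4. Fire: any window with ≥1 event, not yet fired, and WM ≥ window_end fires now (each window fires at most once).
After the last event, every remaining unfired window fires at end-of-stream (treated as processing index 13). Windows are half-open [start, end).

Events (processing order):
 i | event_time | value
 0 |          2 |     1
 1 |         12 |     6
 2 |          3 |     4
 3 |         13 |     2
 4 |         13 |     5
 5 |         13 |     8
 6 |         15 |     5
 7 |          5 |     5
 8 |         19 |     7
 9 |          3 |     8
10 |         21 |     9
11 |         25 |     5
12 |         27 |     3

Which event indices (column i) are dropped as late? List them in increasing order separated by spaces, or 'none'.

i=0 t=2 v=1: → [2,8); WM=−∞
i=1 t=12 v=6: → [12,18); WM=−∞
i=2 t=3 v=4: → [2,9); WM=−∞
i=3 t=13 v=2: → [12,19); WM=12
i=4 t=13 v=5: → [12,19); WM=12
i=5 t=13 v=8: → [12,19); WM=12
i=6 t=15 v=5: → [12,21); WM=12
i=7 t=5 v=5: DROP (t<12-4); WM=14
i=8 t=19 v=7: → [12,25); WM=14
i=9 t=3 v=8: DROP (t<14-4); WM=14
i=10 t=21 v=9: → [12,27); WM=14
i=11 t=25 v=5: → [12,31); WM=24
i=12 t=27 v=3: → [12,33); WM=24

7 9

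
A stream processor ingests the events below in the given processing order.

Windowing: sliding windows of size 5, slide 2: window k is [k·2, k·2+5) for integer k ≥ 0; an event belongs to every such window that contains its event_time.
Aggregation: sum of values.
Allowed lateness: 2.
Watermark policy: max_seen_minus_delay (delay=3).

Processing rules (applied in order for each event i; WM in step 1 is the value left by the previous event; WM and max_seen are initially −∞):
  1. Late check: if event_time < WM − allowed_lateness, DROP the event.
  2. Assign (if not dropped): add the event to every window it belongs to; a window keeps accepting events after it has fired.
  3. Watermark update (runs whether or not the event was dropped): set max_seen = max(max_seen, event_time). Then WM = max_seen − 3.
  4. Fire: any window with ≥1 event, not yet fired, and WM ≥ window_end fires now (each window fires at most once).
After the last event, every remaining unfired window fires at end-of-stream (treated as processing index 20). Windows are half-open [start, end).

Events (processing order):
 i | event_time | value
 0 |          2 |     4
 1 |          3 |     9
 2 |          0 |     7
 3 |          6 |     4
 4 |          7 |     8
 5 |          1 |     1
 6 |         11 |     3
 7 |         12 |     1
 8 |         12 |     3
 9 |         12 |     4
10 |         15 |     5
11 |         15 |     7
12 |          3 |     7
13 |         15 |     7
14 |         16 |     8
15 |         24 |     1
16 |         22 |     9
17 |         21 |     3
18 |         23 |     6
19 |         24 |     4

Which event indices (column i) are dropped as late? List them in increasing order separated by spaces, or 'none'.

5 12

i=0 t=2 v=4: → [2,7),[0,5); WM=-1
i=1 t=3 v=9: → [2,7),[0,5); WM=0
i=2 t=0 v=7: → [0,5); WM=0
i=3 t=6 v=4: → [6,11),[4,9),[2,7); WM=3
i=4 t=7 v=8: → [6,11),[4,9); WM=4
i=5 t=1 v=1: DROP (t<4-2); WM=4
i=6 t=11 v=3: → [10,15),[8,13); WM=8; [0,5) fires=20 [2,7) fires=17
i=7 t=12 v=1: → [12,17),[10,15),[8,13); WM=9; [4,9) fires=12
i=8 t=12 v=3: → [12,17),[10,15),[8,13); WM=9
i=9 t=12 v=4: → [12,17),[10,15),[8,13); WM=9
i=10 t=15 v=5: → [14,19),[12,17); WM=12; [6,11) fires=12
i=11 t=15 v=7: → [14,19),[12,17); WM=12
i=12 t=3 v=7: DROP (t<12-2); WM=12
i=13 t=15 v=7: → [14,19),[12,17); WM=12
i=14 t=16 v=8: → [16,21),[14,19),[12,17); WM=13; [8,13) fires=11
i=15 t=24 v=1: → [24,29),[22,27),[20,25); WM=21; [10,15) fires=11 [12,17) fires=35 [14,19) fires=27 [16,21) fires=8
i=16 t=22 v=9: → [22,27),[20,25),[18,23); WM=21
i=17 t=21 v=3: → [20,25),[18,23); WM=21
i=18 t=23 v=6: → [22,27),[20,25); WM=21
i=19 t=24 v=4: → [24,29),[22,27),[20,25); WM=21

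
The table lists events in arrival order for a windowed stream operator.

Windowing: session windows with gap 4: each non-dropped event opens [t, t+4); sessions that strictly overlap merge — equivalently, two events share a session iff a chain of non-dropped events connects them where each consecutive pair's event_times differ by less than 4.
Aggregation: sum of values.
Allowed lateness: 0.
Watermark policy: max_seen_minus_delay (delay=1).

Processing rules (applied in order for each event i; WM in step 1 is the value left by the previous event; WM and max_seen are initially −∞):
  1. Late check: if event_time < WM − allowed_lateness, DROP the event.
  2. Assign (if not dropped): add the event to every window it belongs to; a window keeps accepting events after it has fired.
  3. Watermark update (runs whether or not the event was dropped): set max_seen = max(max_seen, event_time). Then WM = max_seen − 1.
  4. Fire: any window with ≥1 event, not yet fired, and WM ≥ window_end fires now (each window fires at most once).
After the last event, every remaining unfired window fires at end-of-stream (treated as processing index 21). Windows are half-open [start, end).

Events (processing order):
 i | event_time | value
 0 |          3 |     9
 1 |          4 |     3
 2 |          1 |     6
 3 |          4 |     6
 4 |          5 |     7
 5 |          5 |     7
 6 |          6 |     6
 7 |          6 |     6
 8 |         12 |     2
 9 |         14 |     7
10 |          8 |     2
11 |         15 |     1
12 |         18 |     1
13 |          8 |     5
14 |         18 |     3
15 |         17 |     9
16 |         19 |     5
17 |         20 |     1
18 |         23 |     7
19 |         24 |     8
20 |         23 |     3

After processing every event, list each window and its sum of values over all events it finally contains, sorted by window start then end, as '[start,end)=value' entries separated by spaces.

i=0 t=3 v=9: → [3,7); WM=2
i=1 t=4 v=3: → [3,8); WM=3
i=2 t=1 v=6: DROP (t<3-0); WM=3
i=3 t=4 v=6: → [3,8); WM=3
i=4 t=5 v=7: → [3,9); WM=4
i=5 t=5 v=7: → [3,9); WM=4
i=6 t=6 v=6: → [3,10); WM=5
i=7 t=6 v=6: → [3,10); WM=5
i=8 t=12 v=2: → [12,16); WM=11
i=9 t=14 v=7: → [12,18); WM=13
i=10 t=8 v=2: DROP (t<13-0); WM=13
i=11 t=15 v=1: → [12,19); WM=14
i=12 t=18 v=1: → [12,22); WM=17
i=13 t=8 v=5: DROP (t<17-0); WM=17
i=14 t=18 v=3: → [12,22); WM=17
i=15 t=17 v=9: → [12,22); WM=17
i=16 t=19 v=5: → [12,23); WM=18
i=17 t=20 v=1: → [12,24); WM=19
i=18 t=23 v=7: → [12,27); WM=22
i=19 t=24 v=8: → [12,28); WM=23
i=20 t=23 v=3: → [12,28); WM=23

[3,10)=44 [12,28)=47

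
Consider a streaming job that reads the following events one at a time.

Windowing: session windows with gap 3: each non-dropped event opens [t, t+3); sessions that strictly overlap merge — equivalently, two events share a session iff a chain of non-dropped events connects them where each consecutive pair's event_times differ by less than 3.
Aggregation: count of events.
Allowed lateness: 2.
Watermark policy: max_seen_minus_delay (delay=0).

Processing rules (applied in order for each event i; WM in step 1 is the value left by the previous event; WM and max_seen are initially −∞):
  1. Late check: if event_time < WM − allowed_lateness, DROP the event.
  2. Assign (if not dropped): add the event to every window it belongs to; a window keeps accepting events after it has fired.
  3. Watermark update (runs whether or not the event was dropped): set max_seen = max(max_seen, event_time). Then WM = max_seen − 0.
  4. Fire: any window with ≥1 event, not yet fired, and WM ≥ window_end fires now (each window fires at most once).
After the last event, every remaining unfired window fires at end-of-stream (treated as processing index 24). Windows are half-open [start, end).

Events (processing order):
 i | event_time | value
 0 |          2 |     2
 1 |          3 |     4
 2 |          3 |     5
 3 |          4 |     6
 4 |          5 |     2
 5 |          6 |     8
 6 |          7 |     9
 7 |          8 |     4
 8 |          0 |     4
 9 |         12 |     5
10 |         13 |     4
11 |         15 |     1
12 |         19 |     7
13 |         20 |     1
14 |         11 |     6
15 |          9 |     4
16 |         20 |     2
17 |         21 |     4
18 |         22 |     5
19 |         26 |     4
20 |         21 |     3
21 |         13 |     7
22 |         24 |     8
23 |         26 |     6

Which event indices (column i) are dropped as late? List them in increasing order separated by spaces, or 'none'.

8 14 15 20 21

i=0 t=2 v=2: → [2,5); WM=2
i=1 t=3 v=4: → [2,6); WM=3
i=2 t=3 v=5: → [2,6); WM=3
i=3 t=4 v=6: → [2,7); WM=4
i=4 t=5 v=2: → [2,8); WM=5
i=5 t=6 v=8: → [2,9); WM=6
i=6 t=7 v=9: → [2,10); WM=7
i=7 t=8 v=4: → [2,11); WM=8
i=8 t=0 v=4: DROP (t<8-2); WM=8
i=9 t=12 v=5: → [12,15); WM=12
i=10 t=13 v=4: → [12,16); WM=13
i=11 t=15 v=1: → [12,18); WM=15
i=12 t=19 v=7: → [19,22); WM=19
i=13 t=20 v=1: → [19,23); WM=20
i=14 t=11 v=6: DROP (t<20-2); WM=20
i=15 t=9 v=4: DROP (t<20-2); WM=20
i=16 t=20 v=2: → [19,23); WM=20
i=17 t=21 v=4: → [19,24); WM=21
i=18 t=22 v=5: → [19,25); WM=22
i=19 t=26 v=4: → [26,29); WM=26
i=20 t=21 v=3: DROP (t<26-2); WM=26
i=21 t=13 v=7: DROP (t<26-2); WM=26
i=22 t=24 v=8: → [19,29); WM=26
i=23 t=26 v=6: → [19,29); WM=26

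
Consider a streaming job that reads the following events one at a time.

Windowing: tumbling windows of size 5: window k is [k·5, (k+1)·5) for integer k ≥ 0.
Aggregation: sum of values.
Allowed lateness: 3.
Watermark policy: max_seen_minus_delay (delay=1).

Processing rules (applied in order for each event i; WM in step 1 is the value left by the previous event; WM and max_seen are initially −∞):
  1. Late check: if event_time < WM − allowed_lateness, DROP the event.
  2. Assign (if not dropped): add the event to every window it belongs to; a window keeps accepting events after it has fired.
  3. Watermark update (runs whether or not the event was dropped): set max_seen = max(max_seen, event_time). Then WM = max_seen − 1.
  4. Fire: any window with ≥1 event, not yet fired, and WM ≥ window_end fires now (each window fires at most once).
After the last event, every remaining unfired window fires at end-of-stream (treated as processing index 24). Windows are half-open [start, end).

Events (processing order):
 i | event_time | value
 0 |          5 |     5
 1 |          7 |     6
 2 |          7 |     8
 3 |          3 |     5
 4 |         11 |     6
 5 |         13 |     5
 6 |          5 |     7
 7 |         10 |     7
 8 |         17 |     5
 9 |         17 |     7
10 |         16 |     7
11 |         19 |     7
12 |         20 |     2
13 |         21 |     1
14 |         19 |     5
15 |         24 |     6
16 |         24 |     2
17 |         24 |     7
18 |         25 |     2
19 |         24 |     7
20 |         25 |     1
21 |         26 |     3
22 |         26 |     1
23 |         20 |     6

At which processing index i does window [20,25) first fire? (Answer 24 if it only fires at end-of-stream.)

21

i=0 t=5 v=5: → [5,10); WM=4
i=1 t=7 v=6: → [5,10); WM=6
i=2 t=7 v=8: → [5,10); WM=6
i=3 t=3 v=5: → [0,5); WM=6; [0,5) fires=5
i=4 t=11 v=6: → [10,15); WM=10; [5,10) fires=19
i=5 t=13 v=5: → [10,15); WM=12
i=6 t=5 v=7: DROP (t<12-3); WM=12
i=7 t=10 v=7: → [10,15); WM=12
i=8 t=17 v=5: → [15,20); WM=16; [10,15) fires=18
i=9 t=17 v=7: → [15,20); WM=16
i=10 t=16 v=7: → [15,20); WM=16
i=11 t=19 v=7: → [15,20); WM=18
i=12 t=20 v=2: → [20,25); WM=19
i=13 t=21 v=1: → [20,25); WM=20; [15,20) fires=26
i=14 t=19 v=5: → [15,20); WM=20
i=15 t=24 v=6: → [20,25); WM=23
i=16 t=24 v=2: → [20,25); WM=23
i=17 t=24 v=7: → [20,25); WM=23
i=18 t=25 v=2: → [25,30); WM=24
i=19 t=24 v=7: → [20,25); WM=24
i=20 t=25 v=1: → [25,30); WM=24
i=21 t=26 v=3: → [25,30); WM=25; [20,25) fires=25
i=22 t=26 v=1: → [25,30); WM=25
i=23 t=20 v=6: DROP (t<25-3); WM=25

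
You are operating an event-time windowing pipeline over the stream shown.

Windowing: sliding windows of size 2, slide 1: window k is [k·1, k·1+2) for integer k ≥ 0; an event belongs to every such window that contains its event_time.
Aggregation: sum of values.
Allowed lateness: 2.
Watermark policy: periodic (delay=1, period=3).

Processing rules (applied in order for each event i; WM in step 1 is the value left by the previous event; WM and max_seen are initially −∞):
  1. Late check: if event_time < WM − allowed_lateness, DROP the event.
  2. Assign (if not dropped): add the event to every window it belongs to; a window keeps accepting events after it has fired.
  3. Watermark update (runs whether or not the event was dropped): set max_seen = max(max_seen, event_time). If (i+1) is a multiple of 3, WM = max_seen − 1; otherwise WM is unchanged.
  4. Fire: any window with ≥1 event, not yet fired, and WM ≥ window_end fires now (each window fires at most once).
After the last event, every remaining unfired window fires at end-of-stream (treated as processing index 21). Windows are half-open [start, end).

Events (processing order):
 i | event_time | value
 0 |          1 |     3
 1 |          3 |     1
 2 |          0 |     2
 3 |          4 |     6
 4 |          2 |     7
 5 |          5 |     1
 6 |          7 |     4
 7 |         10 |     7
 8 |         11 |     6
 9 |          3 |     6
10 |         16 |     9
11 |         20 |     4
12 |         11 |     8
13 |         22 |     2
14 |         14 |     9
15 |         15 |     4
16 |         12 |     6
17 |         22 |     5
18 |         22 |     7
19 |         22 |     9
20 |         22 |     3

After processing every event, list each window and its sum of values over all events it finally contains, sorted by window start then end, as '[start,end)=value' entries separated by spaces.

i=0 t=1 v=3: → [1,3),[0,2); WM=−∞
i=1 t=3 v=1: → [3,5),[2,4); WM=−∞
i=2 t=0 v=2: → [0,2); WM=2; [0,2) fires=5
i=3 t=4 v=6: → [4,6),[3,5); WM=2
i=4 t=2 v=7: → [2,4),[1,3); WM=2
i=5 t=5 v=1: → [5,7),[4,6); WM=4; [1,3) fires=10 [2,4) fires=8
i=6 t=7 v=4: → [7,9),[6,8); WM=4
i=7 t=10 v=7: → [10,12),[9,11); WM=4
i=8 t=11 v=6: → [11,13),[10,12); WM=10; [3,5) fires=7 [4,6) fires=7 [5,7) fires=1 [6,8) fires=4 [7,9) fires=4
i=9 t=3 v=6: DROP (t<10-2); WM=10
i=10 t=16 v=9: → [16,18),[15,17); WM=10
i=11 t=20 v=4: → [20,22),[19,21); WM=19; [9,11) fires=7 [10,12) fires=13 [11,13) fires=6 [15,17) fires=9 [16,18) fires=9
i=12 t=11 v=8: DROP (t<19-2); WM=19
i=13 t=22 v=2: → [22,24),[21,23); WM=19
i=14 t=14 v=9: DROP (t<19-2); WM=21; [19,21) fires=4
i=15 t=15 v=4: DROP (t<21-2); WM=21
i=16 t=12 v=6: DROP (t<21-2); WM=21
i=17 t=22 v=5: → [22,24),[21,23); WM=21
i=18 t=22 v=7: → [22,24),[21,23); WM=21
i=19 t=22 v=9: → [22,24),[21,23); WM=21
i=20 t=22 v=3: → [22,24),[21,23); WM=21

[0,2)=5 [1,3)=10 [2,4)=8 [3,5)=7 [4,6)=7 [5,7)=1 [6,8)=4 [7,9)=4 [9,11)=7 [10,12)=13 [11,13)=6 [15,17)=9 [16,18)=9 [19,21)=4 [20,22)=4 [21,23)=26 [22,24)=26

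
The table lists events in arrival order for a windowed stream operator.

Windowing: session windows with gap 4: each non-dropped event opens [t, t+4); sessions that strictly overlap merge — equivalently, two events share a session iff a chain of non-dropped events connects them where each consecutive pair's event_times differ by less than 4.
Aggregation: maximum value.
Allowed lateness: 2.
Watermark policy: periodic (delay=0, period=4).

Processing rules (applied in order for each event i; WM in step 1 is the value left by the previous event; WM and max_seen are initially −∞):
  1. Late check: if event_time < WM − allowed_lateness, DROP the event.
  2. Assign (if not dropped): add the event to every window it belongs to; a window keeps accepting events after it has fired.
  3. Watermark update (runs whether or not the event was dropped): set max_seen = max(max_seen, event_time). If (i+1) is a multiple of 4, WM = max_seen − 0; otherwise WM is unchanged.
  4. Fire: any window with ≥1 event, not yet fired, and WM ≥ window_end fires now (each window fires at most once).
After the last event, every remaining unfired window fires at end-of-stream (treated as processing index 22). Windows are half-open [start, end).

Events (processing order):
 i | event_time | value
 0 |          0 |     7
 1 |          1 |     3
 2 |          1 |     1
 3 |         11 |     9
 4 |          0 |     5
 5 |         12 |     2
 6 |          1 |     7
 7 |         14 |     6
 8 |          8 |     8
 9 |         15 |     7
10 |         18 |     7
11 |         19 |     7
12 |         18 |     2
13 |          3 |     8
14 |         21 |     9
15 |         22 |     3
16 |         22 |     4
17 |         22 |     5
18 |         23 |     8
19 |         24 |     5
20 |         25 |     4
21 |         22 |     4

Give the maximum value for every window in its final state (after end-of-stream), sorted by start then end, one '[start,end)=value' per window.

[0,5)=7 [11,29)=9

i=0 t=0 v=7: → [0,4); WM=−∞
i=1 t=1 v=3: → [0,5); WM=−∞
i=2 t=1 v=1: → [0,5); WM=−∞
i=3 t=11 v=9: → [11,15); WM=11
i=4 t=0 v=5: DROP (t<11-2); WM=11
i=5 t=12 v=2: → [11,16); WM=11
i=6 t=1 v=7: DROP (t<11-2); WM=11
i=7 t=14 v=6: → [11,18); WM=14
i=8 t=8 v=8: DROP (t<14-2); WM=14
i=9 t=15 v=7: → [11,19); WM=14
i=10 t=18 v=7: → [11,22); WM=14
i=11 t=19 v=7: → [11,23); WM=19
i=12 t=18 v=2: → [11,23); WM=19
i=13 t=3 v=8: DROP (t<19-2); WM=19
i=14 t=21 v=9: → [11,25); WM=19
i=15 t=22 v=3: → [11,26); WM=22
i=16 t=22 v=4: → [11,26); WM=22
i=17 t=22 v=5: → [11,26); WM=22
i=18 t=23 v=8: → [11,27); WM=22
i=19 t=24 v=5: → [11,28); WM=24
i=20 t=25 v=4: → [11,29); WM=24
i=21 t=22 v=4: → [11,29); WM=24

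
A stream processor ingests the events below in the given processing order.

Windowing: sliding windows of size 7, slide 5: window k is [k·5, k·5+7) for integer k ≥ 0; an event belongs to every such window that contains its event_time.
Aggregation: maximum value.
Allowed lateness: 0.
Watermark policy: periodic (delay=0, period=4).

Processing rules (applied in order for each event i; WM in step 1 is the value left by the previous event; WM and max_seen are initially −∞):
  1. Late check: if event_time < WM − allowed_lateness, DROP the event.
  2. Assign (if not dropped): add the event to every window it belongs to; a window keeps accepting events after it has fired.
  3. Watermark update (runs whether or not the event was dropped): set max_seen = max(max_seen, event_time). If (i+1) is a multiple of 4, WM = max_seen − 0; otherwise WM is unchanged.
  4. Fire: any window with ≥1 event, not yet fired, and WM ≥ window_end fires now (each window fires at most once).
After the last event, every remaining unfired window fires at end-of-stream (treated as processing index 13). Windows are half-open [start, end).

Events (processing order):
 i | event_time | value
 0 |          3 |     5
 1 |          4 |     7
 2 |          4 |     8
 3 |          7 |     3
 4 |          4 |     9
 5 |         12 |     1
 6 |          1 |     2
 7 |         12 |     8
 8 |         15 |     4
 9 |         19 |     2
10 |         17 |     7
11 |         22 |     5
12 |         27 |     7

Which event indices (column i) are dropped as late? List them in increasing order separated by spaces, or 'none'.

4 6

i=0 t=3 v=5: → [0,7); WM=−∞
i=1 t=4 v=7: → [0,7); WM=−∞
i=2 t=4 v=8: → [0,7); WM=−∞
i=3 t=7 v=3: → [5,12); WM=7; [0,7) fires=8
i=4 t=4 v=9: DROP (t<7-0); WM=7
i=5 t=12 v=1: → [10,17); WM=7
i=6 t=1 v=2: DROP (t<7-0); WM=7
i=7 t=12 v=8: → [10,17); WM=12; [5,12) fires=3
i=8 t=15 v=4: → [15,22),[10,17); WM=12
i=9 t=19 v=2: → [15,22); WM=12
i=10 t=17 v=7: → [15,22); WM=12
i=11 t=22 v=5: → [20,27); WM=22; [10,17) fires=8 [15,22) fires=7
i=12 t=27 v=7: → [25,32); WM=22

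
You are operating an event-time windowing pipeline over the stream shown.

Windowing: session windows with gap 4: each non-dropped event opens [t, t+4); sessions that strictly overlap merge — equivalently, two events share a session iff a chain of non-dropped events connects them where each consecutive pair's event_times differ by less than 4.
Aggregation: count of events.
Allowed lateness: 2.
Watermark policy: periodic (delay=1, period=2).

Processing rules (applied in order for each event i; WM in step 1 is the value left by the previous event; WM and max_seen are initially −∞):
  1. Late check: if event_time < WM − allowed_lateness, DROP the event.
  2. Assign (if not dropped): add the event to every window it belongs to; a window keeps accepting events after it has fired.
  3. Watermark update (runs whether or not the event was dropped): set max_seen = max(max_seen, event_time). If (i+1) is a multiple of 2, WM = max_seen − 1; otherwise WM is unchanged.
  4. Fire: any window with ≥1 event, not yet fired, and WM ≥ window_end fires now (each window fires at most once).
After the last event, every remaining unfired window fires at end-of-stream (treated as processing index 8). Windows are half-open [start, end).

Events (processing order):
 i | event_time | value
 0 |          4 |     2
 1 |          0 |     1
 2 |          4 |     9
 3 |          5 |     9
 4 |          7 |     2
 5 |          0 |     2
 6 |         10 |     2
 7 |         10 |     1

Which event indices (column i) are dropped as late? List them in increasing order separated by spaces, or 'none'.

5

i=0 t=4 v=2: → [4,8); WM=−∞
i=1 t=0 v=1: → [0,4); WM=3
i=2 t=4 v=9: → [4,8); WM=3
i=3 t=5 v=9: → [4,9); WM=4
i=4 t=7 v=2: → [4,11); WM=4
i=5 t=0 v=2: DROP (t<4-2); WM=6
i=6 t=10 v=2: → [4,14); WM=6
i=7 t=10 v=1: → [4,14); WM=9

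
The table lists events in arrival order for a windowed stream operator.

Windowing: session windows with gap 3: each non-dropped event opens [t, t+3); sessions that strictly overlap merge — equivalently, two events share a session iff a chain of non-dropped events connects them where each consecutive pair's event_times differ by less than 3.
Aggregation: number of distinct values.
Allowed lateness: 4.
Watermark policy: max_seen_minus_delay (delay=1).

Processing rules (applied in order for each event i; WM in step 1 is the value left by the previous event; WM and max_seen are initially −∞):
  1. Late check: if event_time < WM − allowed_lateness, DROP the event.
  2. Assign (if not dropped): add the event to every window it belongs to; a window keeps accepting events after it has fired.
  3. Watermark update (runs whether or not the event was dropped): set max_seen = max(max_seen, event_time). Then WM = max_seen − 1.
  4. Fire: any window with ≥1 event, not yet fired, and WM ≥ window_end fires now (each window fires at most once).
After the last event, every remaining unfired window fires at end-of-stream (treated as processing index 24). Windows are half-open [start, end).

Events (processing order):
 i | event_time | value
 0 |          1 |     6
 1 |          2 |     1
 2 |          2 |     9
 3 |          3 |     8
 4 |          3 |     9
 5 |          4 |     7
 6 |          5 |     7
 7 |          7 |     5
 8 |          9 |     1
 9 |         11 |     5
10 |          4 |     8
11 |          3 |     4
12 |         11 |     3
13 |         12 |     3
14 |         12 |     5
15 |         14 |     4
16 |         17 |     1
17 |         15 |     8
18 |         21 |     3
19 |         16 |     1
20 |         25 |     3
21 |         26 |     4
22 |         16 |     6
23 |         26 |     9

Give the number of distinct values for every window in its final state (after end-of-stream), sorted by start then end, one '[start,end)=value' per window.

[1,20)=8 [21,24)=1 [25,29)=3

i=0 t=1 v=6: → [1,4); WM=0
i=1 t=2 v=1: → [1,5); WM=1
i=2 t=2 v=9: → [1,5); WM=1
i=3 t=3 v=8: → [1,6); WM=2
i=4 t=3 v=9: → [1,6); WM=2
i=5 t=4 v=7: → [1,7); WM=3
i=6 t=5 v=7: → [1,8); WM=4
i=7 t=7 v=5: → [1,10); WM=6
i=8 t=9 v=1: → [1,12); WM=8
i=9 t=11 v=5: → [1,14); WM=10
i=10 t=4 v=8: DROP (t<10-4); WM=10
i=11 t=3 v=4: DROP (t<10-4); WM=10
i=12 t=11 v=3: → [1,14); WM=10
i=13 t=12 v=3: → [1,15); WM=11
i=14 t=12 v=5: → [1,15); WM=11
i=15 t=14 v=4: → [1,17); WM=13
i=16 t=17 v=1: → [17,20); WM=16
i=17 t=15 v=8: → [1,20); WM=16
i=18 t=21 v=3: → [21,24); WM=20
i=19 t=16 v=1: → [1,20); WM=20
i=20 t=25 v=3: → [25,28); WM=24
i=21 t=26 v=4: → [25,29); WM=25
i=22 t=16 v=6: DROP (t<25-4); WM=25
i=23 t=26 v=9: → [25,29); WM=25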